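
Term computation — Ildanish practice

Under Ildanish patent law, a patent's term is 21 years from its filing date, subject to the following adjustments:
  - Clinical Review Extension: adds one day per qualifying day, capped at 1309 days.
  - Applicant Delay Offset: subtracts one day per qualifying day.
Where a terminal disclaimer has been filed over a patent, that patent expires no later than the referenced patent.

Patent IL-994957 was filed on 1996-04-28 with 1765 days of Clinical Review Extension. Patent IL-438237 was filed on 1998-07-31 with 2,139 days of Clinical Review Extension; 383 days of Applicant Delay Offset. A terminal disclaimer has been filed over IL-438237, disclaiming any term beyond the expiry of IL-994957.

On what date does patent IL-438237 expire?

2020-11-27

Natural term of IL-438237:
  Base: filing + 21 years → 31 July 2019.
  Clinical Review Extension: 2139 days claimed exceeds the 1309-day cap, so +1309 days → 1 March 2023.
  Applicant Delay Offset: −383 days → 11 February 2022.
Expiry of referenced patent IL-994957:
  Base: filing + 21 years → 28 April 2017.
  Clinical Review Extension: 1765 days claimed exceeds the 1309-day cap, so +1309 days → 27 November 2020.
Terminal disclaimer: IL-438237 expires on the earlier of 11 February 2022 and 27 November 2020.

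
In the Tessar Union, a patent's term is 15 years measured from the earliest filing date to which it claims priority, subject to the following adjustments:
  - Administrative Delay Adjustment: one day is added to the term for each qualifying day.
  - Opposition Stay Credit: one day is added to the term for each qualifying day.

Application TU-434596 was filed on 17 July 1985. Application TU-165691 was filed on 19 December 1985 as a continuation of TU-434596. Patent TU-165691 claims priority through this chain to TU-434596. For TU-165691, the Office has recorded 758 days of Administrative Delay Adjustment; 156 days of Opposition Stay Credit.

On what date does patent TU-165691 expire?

Earliest priority filing: 17 July 1985.
Base term: 17 July 1985 + 15 years → 17 July 2000.
Administrative Delay Adjustment: +758 days → 14 August 2002.
Opposition Stay Credit: +156 days → 17 January 2003.

January 17, 2003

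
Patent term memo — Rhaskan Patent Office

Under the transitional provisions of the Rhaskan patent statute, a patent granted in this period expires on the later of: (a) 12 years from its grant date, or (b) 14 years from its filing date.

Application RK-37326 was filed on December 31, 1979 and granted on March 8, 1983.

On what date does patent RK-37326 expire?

1995-03-08

(a) grant + 12 years → 8 March 1995.
(b) filing + 14 years → 31 December 1993.
Later of the two: 8 March 1995.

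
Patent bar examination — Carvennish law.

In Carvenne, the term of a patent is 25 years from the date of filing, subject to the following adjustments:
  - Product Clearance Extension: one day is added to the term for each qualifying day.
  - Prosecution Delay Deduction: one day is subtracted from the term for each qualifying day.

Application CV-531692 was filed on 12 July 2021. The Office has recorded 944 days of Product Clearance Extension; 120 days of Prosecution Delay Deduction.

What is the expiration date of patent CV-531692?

October 13, 2048

Base term: filing date + 25 years → 12 July 2046.
Product Clearance Extension: +944 days → 10 February 2049.
Prosecution Delay Deduction: −120 days → 13 October 2048.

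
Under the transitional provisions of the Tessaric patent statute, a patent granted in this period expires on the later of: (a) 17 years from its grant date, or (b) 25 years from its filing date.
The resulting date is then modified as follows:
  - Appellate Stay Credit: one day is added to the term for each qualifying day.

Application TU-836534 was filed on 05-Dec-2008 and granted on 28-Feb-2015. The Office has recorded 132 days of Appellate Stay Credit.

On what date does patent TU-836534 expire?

April 16, 2034

(a) grant + 17 years → 28 February 2032.
(b) filing + 25 years → 5 December 2033.
Later of the two: 5 December 2033.
Appellate Stay Credit: +132 days → 16 April 2034.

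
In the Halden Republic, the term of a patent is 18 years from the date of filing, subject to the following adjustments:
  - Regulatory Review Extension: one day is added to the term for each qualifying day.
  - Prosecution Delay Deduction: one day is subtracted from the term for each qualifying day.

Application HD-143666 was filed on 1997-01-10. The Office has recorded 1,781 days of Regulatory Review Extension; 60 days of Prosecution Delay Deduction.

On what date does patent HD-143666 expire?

September 27, 2019

Base term: filing date + 18 years → 10 January 2015.
Regulatory Review Extension: +1781 days → 26 November 2019.
Prosecution Delay Deduction: −60 days → 27 September 2019.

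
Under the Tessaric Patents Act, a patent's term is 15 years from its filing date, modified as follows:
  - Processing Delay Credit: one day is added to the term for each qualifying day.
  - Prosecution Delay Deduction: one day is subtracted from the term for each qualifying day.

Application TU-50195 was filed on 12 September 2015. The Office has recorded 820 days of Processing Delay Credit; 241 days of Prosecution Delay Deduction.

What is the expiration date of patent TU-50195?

2032-04-13

Base term: filing date + 15 years → 12 September 2030.
Processing Delay Credit: +820 days → 10 December 2032.
Prosecution Delay Deduction: −241 days → 13 April 2032.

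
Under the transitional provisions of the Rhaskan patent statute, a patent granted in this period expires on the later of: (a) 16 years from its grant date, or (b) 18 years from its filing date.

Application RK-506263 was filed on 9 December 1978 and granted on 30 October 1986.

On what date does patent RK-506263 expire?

(a) grant + 16 years → 30 October 2002.
(b) filing + 18 years → 9 December 1996.
Later of the two: 30 October 2002.

October 30, 2002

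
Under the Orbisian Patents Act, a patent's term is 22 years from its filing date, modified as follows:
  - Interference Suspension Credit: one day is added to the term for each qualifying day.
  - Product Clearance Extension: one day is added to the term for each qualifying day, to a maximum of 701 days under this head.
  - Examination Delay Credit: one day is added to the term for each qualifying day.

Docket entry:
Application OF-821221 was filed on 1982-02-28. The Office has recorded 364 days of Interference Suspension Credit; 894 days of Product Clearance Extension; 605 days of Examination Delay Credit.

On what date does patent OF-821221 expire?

September 24, 2008

Base term: filing date + 22 years → 28 February 2004.
Interference Suspension Credit: +364 days → 26 February 2005.
Product Clearance Extension: 894 days claimed exceeds the 701-day cap, so +701 days → 28 January 2007.
Examination Delay Credit: +605 days → 24 September 2008.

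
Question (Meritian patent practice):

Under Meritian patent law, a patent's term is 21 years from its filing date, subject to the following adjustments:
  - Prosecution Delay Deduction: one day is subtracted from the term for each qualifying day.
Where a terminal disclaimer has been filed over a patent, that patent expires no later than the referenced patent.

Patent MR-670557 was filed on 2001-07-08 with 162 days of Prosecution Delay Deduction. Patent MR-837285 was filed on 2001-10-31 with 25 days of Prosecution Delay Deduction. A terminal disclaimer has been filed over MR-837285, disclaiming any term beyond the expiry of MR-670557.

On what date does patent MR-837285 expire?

January 27, 2022

Natural term of MR-837285:
  Base: filing + 21 years → 31 October 2022.
  Prosecution Delay Deduction: −25 days → 6 October 2022.
Expiry of referenced patent MR-670557:
  Base: filing + 21 years → 8 July 2022.
  Prosecution Delay Deduction: −162 days → 27 January 2022.
Terminal disclaimer: MR-837285 expires on the earlier of 6 October 2022 and 27 January 2022.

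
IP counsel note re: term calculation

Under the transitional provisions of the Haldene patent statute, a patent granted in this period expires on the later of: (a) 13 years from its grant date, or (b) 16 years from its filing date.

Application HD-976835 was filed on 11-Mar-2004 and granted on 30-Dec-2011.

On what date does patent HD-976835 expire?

(a) grant + 13 years → 30 December 2024.
(b) filing + 16 years → 11 March 2020.
Later of the two: 30 December 2024.

December 30, 2024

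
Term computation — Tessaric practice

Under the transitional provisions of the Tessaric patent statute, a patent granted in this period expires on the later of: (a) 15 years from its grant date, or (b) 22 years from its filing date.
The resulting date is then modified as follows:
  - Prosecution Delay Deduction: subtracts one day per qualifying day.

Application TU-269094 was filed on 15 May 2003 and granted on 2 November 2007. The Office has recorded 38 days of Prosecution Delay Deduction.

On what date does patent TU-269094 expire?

(a) grant + 15 years → 2 November 2022.
(b) filing + 22 years → 15 May 2025.
Later of the two: 15 May 2025.
Prosecution Delay Deduction: −38 days → 7 April 2025.

2025-04-07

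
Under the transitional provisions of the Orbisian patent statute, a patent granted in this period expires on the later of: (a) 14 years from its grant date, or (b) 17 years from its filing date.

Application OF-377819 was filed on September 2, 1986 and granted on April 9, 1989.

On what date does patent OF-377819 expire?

September 2, 2003

(a) grant + 14 years → 9 April 2003.
(b) filing + 17 years → 2 September 2003.
Later of the two: 2 September 2003.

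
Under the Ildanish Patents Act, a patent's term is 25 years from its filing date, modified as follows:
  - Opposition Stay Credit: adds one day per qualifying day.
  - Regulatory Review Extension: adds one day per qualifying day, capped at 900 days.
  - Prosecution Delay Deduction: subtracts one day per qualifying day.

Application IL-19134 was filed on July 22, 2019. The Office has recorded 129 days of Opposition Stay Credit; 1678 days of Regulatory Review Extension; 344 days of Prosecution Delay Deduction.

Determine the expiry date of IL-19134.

June 7, 2046

Base term: filing date + 25 years → 22 July 2044.
Opposition Stay Credit: +129 days → 28 November 2044.
Regulatory Review Extension: 1678 days claimed exceeds the 900-day cap, so +900 days → 17 May 2047.
Prosecution Delay Deduction: −344 days → 7 June 2046.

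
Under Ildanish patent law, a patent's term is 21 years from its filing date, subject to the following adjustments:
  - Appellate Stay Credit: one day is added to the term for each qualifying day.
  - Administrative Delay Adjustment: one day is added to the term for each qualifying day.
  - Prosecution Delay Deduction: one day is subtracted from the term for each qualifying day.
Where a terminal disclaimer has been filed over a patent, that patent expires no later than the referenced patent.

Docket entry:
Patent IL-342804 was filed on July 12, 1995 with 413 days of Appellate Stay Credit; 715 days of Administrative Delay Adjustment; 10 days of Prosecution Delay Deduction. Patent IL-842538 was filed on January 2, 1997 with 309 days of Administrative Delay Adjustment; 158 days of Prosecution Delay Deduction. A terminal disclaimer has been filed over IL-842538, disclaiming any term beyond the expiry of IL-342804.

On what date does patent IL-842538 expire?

Natural term of IL-842538:
  Base: filing + 21 years → 2 January 2018.
  Administrative Delay Adjustment: +309 days → 7 November 2018.
  Prosecution Delay Deduction: −158 days → 2 June 2018.
Expiry of referenced patent IL-342804:
  Base: filing + 21 years → 12 July 2016.
  Appellate Stay Credit: +413 days → 29 August 2017.
  Administrative Delay Adjustment: +715 days → 14 August 2019.
  Prosecution Delay Deduction: −10 days → 4 August 2019.
Terminal disclaimer: IL-842538 expires on the earlier of 2 June 2018 and 4 August 2019.

June 2, 2018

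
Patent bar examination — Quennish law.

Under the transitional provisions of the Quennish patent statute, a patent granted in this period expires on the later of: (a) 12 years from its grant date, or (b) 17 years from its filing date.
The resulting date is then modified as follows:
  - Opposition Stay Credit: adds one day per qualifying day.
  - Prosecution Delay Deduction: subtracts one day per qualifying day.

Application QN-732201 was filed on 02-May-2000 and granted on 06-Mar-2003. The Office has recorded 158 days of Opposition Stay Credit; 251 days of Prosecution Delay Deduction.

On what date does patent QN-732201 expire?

2017-01-29

(a) grant + 12 years → 6 March 2015.
(b) filing + 17 years → 2 May 2017.
Later of the two: 2 May 2017.
Opposition Stay Credit: +158 days → 7 October 2017.
Prosecution Delay Deduction: −251 days → 29 January 2017.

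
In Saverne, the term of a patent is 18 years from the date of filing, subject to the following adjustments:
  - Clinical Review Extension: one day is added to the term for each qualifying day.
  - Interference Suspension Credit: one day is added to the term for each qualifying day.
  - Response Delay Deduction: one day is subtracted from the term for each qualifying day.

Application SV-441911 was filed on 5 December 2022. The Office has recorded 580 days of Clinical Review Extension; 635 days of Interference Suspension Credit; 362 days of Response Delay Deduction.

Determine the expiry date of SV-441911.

2043-04-07

Base term: filing date + 18 years → 5 December 2040.
Clinical Review Extension: +580 days → 8 July 2042.
Interference Suspension Credit: +635 days → 3 April 2044.
Response Delay Deduction: −362 days → 7 April 2043.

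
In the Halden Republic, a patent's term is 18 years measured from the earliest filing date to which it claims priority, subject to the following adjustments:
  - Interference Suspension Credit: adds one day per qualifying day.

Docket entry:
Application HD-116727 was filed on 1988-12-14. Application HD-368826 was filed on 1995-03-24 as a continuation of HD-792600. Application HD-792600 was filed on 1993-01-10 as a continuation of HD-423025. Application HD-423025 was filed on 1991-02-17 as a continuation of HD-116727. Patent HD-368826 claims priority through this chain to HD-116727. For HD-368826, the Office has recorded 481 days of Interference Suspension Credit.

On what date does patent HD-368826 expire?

Earliest priority filing: 14 December 1988.
Base term: 14 December 1988 + 18 years → 14 December 2006.
Interference Suspension Credit: +481 days → 8 April 2008.

April 8, 2008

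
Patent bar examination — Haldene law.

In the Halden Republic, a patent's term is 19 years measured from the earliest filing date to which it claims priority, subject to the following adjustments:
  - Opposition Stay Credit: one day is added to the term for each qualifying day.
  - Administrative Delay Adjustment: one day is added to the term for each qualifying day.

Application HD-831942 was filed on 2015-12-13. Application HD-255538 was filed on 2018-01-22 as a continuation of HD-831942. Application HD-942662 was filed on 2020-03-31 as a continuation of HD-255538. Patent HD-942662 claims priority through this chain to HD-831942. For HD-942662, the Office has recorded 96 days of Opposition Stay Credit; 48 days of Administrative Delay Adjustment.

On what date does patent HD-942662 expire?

2035-05-06

Earliest priority filing: 13 December 2015.
Base term: 13 December 2015 + 19 years → 13 December 2034.
Opposition Stay Credit: +96 days → 19 March 2035.
Administrative Delay Adjustment: +48 days → 6 May 2035.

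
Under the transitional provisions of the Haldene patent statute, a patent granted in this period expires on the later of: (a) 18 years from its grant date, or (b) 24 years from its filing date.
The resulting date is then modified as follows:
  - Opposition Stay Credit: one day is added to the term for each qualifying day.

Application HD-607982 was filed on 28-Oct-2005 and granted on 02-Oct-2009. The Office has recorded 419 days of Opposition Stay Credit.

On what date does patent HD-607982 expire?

December 21, 2030

(a) grant + 18 years → 2 October 2027.
(b) filing + 24 years → 28 October 2029.
Later of the two: 28 October 2029.
Opposition Stay Credit: +419 days → 21 December 2030.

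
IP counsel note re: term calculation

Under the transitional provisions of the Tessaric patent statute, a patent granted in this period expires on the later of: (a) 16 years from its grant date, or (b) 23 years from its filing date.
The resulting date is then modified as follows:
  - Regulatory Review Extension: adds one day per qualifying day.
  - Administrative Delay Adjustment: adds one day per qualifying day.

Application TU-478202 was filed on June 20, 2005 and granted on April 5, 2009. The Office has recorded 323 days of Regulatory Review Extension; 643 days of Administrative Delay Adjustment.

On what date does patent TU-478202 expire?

February 11, 2031

(a) grant + 16 years → 5 April 2025.
(b) filing + 23 years → 20 June 2028.
Later of the two: 20 June 2028.
Regulatory Review Extension: +323 days → 9 May 2029.
Administrative Delay Adjustment: +643 days → 11 February 2031.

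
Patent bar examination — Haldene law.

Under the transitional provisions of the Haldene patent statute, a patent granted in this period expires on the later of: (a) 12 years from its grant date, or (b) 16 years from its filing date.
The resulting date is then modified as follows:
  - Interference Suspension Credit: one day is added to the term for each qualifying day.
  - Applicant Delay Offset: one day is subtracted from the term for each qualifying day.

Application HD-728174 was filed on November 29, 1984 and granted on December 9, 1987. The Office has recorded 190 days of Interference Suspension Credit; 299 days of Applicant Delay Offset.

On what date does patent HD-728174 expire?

(a) grant + 12 years → 9 December 1999.
(b) filing + 16 years → 29 November 2000.
Later of the two: 29 November 2000.
Interference Suspension Credit: +190 days → 7 June 2001.
Applicant Delay Offset: −299 days → 12 August 2000.

August 12, 2000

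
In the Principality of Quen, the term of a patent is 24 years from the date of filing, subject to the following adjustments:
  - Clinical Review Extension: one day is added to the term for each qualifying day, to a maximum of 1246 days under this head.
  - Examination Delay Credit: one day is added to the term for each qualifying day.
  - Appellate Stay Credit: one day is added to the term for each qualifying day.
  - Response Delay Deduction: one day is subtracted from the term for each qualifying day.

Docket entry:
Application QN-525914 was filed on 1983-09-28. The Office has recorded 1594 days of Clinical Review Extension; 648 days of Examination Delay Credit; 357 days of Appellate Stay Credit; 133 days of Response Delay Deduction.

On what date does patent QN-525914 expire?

2013-07-16

Base term: filing date + 24 years → 28 September 2007.
Clinical Review Extension: 1594 days claimed exceeds the 1246-day cap, so +1246 days → 25 February 2011.
Examination Delay Credit: +648 days → 4 December 2012.
Appellate Stay Credit: +357 days → 26 November 2013.
Response Delay Deduction: −133 days → 16 July 2013.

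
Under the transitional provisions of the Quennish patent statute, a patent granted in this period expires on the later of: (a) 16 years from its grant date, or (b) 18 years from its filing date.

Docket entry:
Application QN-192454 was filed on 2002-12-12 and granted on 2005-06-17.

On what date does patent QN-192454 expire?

(a) grant + 16 years → 17 June 2021.
(b) filing + 18 years → 12 December 2020.
Later of the two: 17 June 2021.

2021-06-17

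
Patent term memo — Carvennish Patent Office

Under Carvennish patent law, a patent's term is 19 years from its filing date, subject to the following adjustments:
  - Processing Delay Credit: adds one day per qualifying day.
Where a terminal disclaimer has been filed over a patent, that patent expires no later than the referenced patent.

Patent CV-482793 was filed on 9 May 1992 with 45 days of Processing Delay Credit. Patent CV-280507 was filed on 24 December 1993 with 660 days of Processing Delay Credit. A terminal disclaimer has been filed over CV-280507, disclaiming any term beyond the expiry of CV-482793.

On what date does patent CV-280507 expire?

2011-06-23

Natural term of CV-280507:
  Base: filing + 19 years → 24 December 2012.
  Processing Delay Credit: +660 days → 15 October 2014.
Expiry of referenced patent CV-482793:
  Base: filing + 19 years → 9 May 2011.
  Processing Delay Credit: +45 days → 23 June 2011.
Terminal disclaimer: CV-280507 expires on the earlier of 15 October 2014 and 23 June 2011.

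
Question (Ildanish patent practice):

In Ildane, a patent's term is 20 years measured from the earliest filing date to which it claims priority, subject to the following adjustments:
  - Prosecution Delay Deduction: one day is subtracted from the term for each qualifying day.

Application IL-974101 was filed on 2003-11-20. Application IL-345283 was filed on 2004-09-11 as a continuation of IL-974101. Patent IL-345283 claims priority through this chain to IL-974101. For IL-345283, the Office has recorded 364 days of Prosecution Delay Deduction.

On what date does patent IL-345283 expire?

2022-11-21

Earliest priority filing: 20 November 2003.
Base term: 20 November 2003 + 20 years → 20 November 2023.
Prosecution Delay Deduction: −364 days → 21 November 2022.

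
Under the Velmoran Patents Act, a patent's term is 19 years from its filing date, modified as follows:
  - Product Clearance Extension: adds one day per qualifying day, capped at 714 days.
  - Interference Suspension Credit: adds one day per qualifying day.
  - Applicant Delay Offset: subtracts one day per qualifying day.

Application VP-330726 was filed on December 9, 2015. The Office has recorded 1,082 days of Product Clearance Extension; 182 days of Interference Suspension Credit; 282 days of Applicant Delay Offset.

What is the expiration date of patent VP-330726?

Base term: filing date + 19 years → 9 December 2034.
Product Clearance Extension: 1082 days claimed exceeds the 714-day cap, so +714 days → 22 November 2036.
Interference Suspension Credit: +182 days → 23 May 2037.
Applicant Delay Offset: −282 days → 14 August 2036.

2036-08-14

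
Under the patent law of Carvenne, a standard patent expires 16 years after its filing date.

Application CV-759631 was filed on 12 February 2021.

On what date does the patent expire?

Filing date + 16 years → 12 February 2037.

February 12, 2037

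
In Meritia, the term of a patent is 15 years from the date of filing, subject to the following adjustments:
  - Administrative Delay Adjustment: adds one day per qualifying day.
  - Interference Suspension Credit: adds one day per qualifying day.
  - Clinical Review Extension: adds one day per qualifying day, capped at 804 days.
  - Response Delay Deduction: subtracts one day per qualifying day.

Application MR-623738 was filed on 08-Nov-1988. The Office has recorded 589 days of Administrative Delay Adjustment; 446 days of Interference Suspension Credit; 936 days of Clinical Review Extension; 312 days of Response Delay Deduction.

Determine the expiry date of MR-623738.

2008-01-13

Base term: filing date + 15 years → 8 November 2003.
Administrative Delay Adjustment: +589 days → 19 June 2005.
Interference Suspension Credit: +446 days → 8 September 2006.
Clinical Review Extension: 936 days claimed exceeds the 804-day cap, so +804 days → 20 November 2008.
Response Delay Deduction: −312 days → 13 January 2008.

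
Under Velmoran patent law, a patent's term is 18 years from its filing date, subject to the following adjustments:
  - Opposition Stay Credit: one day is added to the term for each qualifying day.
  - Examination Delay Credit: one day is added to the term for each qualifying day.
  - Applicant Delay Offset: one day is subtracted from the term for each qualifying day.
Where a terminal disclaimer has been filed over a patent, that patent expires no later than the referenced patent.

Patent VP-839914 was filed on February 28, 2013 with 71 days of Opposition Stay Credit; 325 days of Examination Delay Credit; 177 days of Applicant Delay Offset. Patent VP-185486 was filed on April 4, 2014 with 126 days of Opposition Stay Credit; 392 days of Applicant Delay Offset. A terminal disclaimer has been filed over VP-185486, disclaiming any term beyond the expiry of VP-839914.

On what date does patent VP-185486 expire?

Natural term of VP-185486:
  Base: filing + 18 years → 4 April 2032.
  Opposition Stay Credit: +126 days → 8 August 2032.
  Applicant Delay Offset: −392 days → 13 July 2031.
Expiry of referenced patent VP-839914:
  Base: filing + 18 years → 28 February 2031.
  Opposition Stay Credit: +71 days → 10 May 2031.
  Examination Delay Credit: +325 days → 30 March 2032.
  Applicant Delay Offset: −177 days → 5 October 2031.
Terminal disclaimer: VP-185486 expires on the earlier of 13 July 2031 and 5 October 2031.

July 13, 2031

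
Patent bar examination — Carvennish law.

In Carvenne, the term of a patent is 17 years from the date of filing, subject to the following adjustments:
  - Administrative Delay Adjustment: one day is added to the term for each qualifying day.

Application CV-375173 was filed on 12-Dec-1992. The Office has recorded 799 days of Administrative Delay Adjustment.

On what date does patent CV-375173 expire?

Base term: filing date + 17 years → 12 December 2009.
Administrative Delay Adjustment: +799 days → 19 February 2012.

2012-02-19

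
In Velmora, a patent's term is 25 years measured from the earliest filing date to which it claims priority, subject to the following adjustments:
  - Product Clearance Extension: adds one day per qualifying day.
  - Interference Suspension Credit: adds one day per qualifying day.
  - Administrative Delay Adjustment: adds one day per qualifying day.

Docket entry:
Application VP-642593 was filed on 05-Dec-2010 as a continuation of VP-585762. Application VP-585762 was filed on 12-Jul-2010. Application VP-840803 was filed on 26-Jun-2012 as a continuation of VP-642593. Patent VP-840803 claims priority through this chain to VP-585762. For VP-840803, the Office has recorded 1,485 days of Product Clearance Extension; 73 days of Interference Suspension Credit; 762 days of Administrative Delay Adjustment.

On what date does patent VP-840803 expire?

Earliest priority filing: 12 July 2010.
Base term: 12 July 2010 + 25 years → 12 July 2035.
Product Clearance Extension: +1485 days → 5 August 2039.
Interference Suspension Credit: +73 days → 17 October 2039.
Administrative Delay Adjustment: +762 days → 17 November 2041.

November 17, 2041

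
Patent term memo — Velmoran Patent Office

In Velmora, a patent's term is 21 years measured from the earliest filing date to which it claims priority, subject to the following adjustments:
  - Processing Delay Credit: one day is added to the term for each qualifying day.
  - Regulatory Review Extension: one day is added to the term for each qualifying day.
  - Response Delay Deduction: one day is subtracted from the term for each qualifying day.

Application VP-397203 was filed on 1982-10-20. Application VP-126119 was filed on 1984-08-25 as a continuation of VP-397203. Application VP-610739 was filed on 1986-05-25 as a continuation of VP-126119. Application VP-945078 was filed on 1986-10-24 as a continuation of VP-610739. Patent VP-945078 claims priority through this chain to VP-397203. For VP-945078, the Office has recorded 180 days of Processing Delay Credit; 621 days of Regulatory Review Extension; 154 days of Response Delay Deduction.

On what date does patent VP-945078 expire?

Earliest priority filing: 20 October 1982.
Base term: 20 October 1982 + 21 years → 20 October 2003.
Processing Delay Credit: +180 days → 17 April 2004.
Regulatory Review Extension: +621 days → 29 December 2005.
Response Delay Deduction: −154 days → 28 July 2005.

2005-07-28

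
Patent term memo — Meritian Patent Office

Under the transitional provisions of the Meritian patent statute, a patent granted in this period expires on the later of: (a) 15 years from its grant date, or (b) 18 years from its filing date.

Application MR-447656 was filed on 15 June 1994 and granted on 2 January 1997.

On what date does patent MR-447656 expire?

June 15, 2012

(a) grant + 15 years → 2 January 2012.
(b) filing + 18 years → 15 June 2012.
Later of the two: 15 June 2012.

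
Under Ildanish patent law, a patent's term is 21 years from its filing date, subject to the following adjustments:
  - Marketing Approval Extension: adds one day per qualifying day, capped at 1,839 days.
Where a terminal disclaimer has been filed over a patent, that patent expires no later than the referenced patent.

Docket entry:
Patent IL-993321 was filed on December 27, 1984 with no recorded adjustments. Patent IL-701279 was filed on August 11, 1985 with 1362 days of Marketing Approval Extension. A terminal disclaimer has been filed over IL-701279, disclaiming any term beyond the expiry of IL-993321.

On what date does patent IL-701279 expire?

December 27, 2005

Natural term of IL-701279:
  Base: filing + 21 years → 11 August 2006.
  Marketing Approval Extension: 1362 days (within the 1839-day cap) → +1362 days → 4 May 2010.
Expiry of referenced patent IL-993321:
  Base: filing + 21 years → 27 December 2005.
Terminal disclaimer: IL-701279 expires on the earlier of 4 May 2010 and 27 December 2005.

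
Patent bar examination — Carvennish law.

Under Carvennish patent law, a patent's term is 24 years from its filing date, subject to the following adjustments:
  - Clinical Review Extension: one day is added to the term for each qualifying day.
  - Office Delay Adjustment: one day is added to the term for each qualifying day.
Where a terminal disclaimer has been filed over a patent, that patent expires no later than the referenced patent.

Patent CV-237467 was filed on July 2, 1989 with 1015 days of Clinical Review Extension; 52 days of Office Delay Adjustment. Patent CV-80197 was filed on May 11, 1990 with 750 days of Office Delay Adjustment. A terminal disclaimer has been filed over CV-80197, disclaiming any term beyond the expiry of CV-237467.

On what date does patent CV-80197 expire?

Natural term of CV-80197:
  Base: filing + 24 years → 11 May 2014.
  Office Delay Adjustment: +750 days → 30 May 2016.
Expiry of referenced patent CV-237467:
  Base: filing + 24 years → 2 July 2013.
  Clinical Review Extension: +1015 days → 12 April 2016.
  Office Delay Adjustment: +52 days → 3 June 2016.
Terminal disclaimer: CV-80197 expires on the earlier of 30 May 2016 and 3 June 2016.

2016-05-30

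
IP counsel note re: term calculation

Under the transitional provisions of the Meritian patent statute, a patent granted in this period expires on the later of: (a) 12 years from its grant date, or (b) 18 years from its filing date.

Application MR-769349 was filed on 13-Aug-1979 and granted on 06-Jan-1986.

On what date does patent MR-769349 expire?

1998-01-06

(a) grant + 12 years → 6 January 1998.
(b) filing + 18 years → 13 August 1997.
Later of the two: 6 January 1998.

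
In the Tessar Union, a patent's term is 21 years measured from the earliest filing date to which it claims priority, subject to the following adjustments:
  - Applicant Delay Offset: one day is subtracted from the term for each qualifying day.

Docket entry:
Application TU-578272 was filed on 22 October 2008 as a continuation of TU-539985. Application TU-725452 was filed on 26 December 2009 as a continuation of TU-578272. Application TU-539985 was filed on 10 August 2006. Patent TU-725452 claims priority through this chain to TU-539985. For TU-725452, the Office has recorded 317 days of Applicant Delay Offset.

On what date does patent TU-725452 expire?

Earliest priority filing: 10 August 2006.
Base term: 10 August 2006 + 21 years → 10 August 2027.
Applicant Delay Offset: −317 days → 27 September 2026.

2026-09-27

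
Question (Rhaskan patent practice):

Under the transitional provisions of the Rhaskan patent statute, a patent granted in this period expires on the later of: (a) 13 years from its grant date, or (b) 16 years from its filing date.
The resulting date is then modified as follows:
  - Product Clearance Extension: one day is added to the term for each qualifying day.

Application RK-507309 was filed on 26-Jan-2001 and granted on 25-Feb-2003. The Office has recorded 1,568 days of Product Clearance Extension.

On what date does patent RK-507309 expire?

(a) grant + 13 years → 25 February 2016.
(b) filing + 16 years → 26 January 2017.
Later of the two: 26 January 2017.
Product Clearance Extension: +1568 days → 13 May 2021.

May 13, 2021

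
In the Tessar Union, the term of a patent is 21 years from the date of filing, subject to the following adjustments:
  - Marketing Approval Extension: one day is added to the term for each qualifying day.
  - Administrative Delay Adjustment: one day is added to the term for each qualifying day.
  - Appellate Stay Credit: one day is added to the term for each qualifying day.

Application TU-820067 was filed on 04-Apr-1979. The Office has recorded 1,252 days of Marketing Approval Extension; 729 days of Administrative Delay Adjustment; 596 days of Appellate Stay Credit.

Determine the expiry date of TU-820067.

2007-04-25

Base term: filing date + 21 years → 4 April 2000.
Marketing Approval Extension: +1252 days → 8 September 2003.
Administrative Delay Adjustment: +729 days → 6 September 2005.
Appellate Stay Credit: +596 days → 25 April 2007.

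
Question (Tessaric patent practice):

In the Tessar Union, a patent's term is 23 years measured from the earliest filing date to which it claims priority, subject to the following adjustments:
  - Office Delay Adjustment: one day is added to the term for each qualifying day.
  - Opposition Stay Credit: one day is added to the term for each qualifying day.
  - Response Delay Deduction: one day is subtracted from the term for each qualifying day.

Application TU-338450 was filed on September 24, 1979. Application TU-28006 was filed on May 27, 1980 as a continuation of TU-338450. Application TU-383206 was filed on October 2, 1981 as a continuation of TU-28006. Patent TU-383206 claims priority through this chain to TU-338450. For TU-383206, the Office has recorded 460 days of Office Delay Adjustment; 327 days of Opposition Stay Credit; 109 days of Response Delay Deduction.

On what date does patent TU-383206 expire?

August 2, 2004

Earliest priority filing: 24 September 1979.
Base term: 24 September 1979 + 23 years → 24 September 2002.
Office Delay Adjustment: +460 days → 28 December 2003.
Opposition Stay Credit: +327 days → 19 November 2004.
Response Delay Deduction: −109 days → 2 August 2004.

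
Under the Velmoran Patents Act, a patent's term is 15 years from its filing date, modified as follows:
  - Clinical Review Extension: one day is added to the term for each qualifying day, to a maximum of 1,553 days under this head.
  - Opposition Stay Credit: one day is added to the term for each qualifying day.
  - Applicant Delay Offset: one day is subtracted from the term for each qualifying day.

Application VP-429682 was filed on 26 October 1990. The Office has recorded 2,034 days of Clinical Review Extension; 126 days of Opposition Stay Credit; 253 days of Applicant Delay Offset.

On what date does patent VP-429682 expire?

Base term: filing date + 15 years → 26 October 2005.
Clinical Review Extension: 2034 days claimed exceeds the 1553-day cap, so +1553 days → 26 January 2010.
Opposition Stay Credit: +126 days → 1 June 2010.
Applicant Delay Offset: −253 days → 21 September 2009.

September 21, 2009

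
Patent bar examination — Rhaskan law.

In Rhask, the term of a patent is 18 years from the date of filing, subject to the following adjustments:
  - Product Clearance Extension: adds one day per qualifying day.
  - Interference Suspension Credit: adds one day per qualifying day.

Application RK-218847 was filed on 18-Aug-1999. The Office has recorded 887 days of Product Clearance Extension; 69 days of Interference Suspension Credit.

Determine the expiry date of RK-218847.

Base term: filing date + 18 years → 18 August 2017.
Product Clearance Extension: +887 days → 22 January 2020.
Interference Suspension Credit: +69 days → 31 March 2020.

March 31, 2020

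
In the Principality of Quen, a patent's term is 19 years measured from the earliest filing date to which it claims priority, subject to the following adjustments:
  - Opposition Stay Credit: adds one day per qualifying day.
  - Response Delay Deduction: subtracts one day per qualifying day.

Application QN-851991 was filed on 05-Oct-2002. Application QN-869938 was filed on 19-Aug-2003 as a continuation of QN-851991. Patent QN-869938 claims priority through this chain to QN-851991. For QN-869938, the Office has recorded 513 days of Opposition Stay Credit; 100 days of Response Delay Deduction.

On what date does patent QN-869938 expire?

Earliest priority filing: 5 October 2002.
Base term: 5 October 2002 + 19 years → 5 October 2021.
Opposition Stay Credit: +513 days → 2 March 2023.
Response Delay Deduction: −100 days → 22 November 2022.

2022-11-22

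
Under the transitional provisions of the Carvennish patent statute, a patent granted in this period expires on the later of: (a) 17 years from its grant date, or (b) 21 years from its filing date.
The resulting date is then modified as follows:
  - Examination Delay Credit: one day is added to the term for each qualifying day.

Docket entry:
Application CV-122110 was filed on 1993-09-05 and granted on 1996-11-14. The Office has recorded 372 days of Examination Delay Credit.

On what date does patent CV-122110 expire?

(a) grant + 17 years → 14 November 2013.
(b) filing + 21 years → 5 September 2014.
Later of the two: 5 September 2014.
Examination Delay Credit: +372 days → 12 September 2015.

September 12, 2015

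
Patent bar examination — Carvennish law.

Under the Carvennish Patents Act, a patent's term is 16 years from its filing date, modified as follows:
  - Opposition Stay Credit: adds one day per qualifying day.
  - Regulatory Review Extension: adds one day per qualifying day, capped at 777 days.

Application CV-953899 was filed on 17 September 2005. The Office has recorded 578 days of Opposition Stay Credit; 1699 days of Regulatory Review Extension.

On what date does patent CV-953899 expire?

Base term: filing date + 16 years → 17 September 2021.
Opposition Stay Credit: +578 days → 18 April 2023.
Regulatory Review Extension: 1699 days claimed exceeds the 777-day cap, so +777 days → 3 June 2025.

June 3, 2025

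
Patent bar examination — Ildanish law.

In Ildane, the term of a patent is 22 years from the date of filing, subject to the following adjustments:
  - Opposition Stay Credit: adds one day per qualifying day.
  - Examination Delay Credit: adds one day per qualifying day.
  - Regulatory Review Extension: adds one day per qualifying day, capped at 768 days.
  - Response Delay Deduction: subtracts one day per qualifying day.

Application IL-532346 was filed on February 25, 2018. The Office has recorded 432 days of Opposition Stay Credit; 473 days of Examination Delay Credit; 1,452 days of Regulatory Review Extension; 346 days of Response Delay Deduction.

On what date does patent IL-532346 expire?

October 14, 2043

Base term: filing date + 22 years → 25 February 2040.
Opposition Stay Credit: +432 days → 2 May 2041.
Examination Delay Credit: +473 days → 18 August 2042.
Regulatory Review Extension: 1452 days claimed exceeds the 768-day cap, so +768 days → 24 September 2044.
Response Delay Deduction: −346 days → 14 October 2043.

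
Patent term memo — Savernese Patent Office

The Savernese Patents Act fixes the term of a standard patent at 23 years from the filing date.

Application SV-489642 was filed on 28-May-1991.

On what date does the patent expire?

Filing date + 23 years → 28 May 2014.

May 28, 2014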